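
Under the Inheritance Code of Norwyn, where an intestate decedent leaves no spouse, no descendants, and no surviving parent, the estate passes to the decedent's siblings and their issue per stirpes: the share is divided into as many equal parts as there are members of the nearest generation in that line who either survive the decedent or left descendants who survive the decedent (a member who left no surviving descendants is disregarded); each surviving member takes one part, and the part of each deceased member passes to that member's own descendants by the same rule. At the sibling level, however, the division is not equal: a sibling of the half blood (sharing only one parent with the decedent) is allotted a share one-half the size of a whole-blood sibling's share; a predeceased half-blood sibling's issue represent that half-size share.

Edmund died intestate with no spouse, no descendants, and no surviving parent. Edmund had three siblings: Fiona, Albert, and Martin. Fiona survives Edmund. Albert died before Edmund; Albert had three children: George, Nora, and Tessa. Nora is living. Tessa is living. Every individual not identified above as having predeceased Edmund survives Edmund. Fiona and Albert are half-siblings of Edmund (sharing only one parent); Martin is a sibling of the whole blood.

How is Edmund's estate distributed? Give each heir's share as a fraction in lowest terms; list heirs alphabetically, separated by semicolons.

No spouse, descendants, or parent survives, so the estate passes to Edmund's siblings per stirpes.
Half-blood siblings count for one-half the weight of whole-blood siblings at the initial division.
Dividing 1 in proportion to weights (total weight 2): Fiona (weight 1/2) → 1/4; Albert (weight 1/2) → 1/4; Martin (weight 1) → 1/2.
Fiona is living and takes 1/4.
Albert predeceased; the 1/4 allotted to Albert's branch passes to Albert's issue by representation.
The 1/4 is divided into 3 equal shares of 1/12 among George, Nora, Tessa.
George is living and takes 1/12.
Nora is living and takes 1/12.
Tessa is living and takes 1/12.
Martin is living and takes 1/2.

Fiona 1/4; George 1/12; Martin 1/2; Nora 1/12; Tessa 1/12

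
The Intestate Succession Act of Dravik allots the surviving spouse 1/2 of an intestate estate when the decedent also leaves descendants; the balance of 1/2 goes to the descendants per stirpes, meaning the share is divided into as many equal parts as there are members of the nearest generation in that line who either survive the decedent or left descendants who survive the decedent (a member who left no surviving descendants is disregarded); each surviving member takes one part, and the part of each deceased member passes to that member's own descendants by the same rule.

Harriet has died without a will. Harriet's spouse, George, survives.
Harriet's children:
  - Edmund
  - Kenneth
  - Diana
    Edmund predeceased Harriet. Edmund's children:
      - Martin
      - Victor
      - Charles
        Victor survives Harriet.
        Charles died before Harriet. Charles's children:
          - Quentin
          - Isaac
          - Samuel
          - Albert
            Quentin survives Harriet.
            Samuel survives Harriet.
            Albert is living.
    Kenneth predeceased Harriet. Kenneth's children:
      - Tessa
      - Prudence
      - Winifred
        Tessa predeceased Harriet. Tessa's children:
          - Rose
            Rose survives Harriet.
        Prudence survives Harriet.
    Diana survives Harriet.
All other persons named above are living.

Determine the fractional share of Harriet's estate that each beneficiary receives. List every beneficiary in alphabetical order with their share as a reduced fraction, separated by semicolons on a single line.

George, as surviving spouse, takes 1/2.
The remaining 1/2 passes to Harriet's descendants per stirpes.
The 1/2 is divided into 3 equal shares of 1/6 among Edmund, Kenneth, Diana.
Edmund predeceased; the 1/6 allotted to Edmund's branch passes to Edmund's issue by representation.
The 1/6 is divided into 3 equal shares of 1/18 among Martin, Victor, Charles.
Martin is living and takes 1/18.
Victor is living and takes 1/18.
Charles predeceased; the 1/18 allotted to Charles's branch passes to Charles's issue by representation.
The 1/18 is divided into 4 equal shares of 1/72 among Quentin, Isaac, Samuel, Albert.
Quentin is living and takes 1/72.
Isaac is living and takes 1/72.
Samuel is living and takes 1/72.
Albert is living and takes 1/72.
Kenneth predeceased; the 1/6 allotted to Kenneth's branch passes to Kenneth's issue by representation.
The 1/6 is divided into 3 equal shares of 1/18 among Tessa, Prudence, Winifred.
Tessa predeceased; the 1/18 allotted to Tessa's branch passes to Tessa's issue by representation.
Rose is the sole taker at this level and receives the full 1/18.
Prudence is living and takes 1/18.
Winifred is living and takes 1/18.
Diana is living and takes 1/6.

Albert 1/72; Diana 1/6; George 1/2; Isaac 1/72; Martin 1/18; Prudence 1/18; Quentin 1/72; Rose 1/18; Samuel 1/72; Victor 1/18; Winifred 1/18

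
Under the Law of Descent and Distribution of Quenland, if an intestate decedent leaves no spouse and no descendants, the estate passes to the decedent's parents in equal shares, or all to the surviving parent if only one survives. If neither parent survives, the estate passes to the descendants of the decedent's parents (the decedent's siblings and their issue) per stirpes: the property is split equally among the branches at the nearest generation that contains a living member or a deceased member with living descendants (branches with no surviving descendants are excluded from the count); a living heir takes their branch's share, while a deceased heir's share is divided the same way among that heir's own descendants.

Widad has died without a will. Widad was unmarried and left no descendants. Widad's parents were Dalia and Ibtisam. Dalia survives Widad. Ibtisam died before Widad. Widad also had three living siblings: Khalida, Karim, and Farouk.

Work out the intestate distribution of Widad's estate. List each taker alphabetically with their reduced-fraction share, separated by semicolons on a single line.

Dalia 1

Only one parent, Dalia, survives, so Dalia takes the entire estate. The siblings take nothing because a surviving parent has priority.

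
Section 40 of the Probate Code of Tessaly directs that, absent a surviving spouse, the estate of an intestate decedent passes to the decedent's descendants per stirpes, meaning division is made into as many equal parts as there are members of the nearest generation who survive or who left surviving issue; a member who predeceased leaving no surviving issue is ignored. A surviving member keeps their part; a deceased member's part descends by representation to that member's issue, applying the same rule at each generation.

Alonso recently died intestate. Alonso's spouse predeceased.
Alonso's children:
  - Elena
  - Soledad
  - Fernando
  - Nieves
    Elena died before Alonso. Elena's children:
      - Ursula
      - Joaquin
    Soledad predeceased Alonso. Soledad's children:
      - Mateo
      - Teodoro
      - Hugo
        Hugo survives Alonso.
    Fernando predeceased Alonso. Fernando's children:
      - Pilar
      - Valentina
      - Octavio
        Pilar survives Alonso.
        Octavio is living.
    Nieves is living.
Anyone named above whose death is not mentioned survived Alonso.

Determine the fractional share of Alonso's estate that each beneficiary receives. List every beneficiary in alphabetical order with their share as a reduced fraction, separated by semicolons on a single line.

Hugo 1/12; Joaquin 1/8; Mateo 1/12; Nieves 1/4; Octavio 1/12; Pilar 1/12; Teodoro 1/12; Ursula 1/8; Valentina 1/12

There is no surviving spouse, so the entire estate passes to Alonso's descendants per stirpes.
The estate is divided into 4 equal shares of 1/4 among Elena, Soledad, Fernando, Nieves.
Elena predeceased; the 1/4 allotted to Elena's branch passes to Elena's issue by representation.
The 1/4 is divided into 2 equal shares of 1/8 among Ursula, Joaquin.
Ursula is living and takes 1/8.
Joaquin is living and takes 1/8.
Soledad predeceased; the 1/4 allotted to Soledad's branch passes to Soledad's issue by representation.
The 1/4 is divided into 3 equal shares of 1/12 among Mateo, Teodoro, Hugo.
Mateo is living and takes 1/12.
Teodoro is living and takes 1/12.
Hugo is living and takes 1/12.
Fernando predeceased; the 1/4 allotted to Fernando's branch passes to Fernando's issue by representation.
The 1/4 is divided into 3 equal shares of 1/12 among Pilar, Valentina, Octavio.
Pilar is living and takes 1/12.
Valentina is living and takes 1/12.
Octavio is living and takes 1/12.
Nieves is living and takes 1/4.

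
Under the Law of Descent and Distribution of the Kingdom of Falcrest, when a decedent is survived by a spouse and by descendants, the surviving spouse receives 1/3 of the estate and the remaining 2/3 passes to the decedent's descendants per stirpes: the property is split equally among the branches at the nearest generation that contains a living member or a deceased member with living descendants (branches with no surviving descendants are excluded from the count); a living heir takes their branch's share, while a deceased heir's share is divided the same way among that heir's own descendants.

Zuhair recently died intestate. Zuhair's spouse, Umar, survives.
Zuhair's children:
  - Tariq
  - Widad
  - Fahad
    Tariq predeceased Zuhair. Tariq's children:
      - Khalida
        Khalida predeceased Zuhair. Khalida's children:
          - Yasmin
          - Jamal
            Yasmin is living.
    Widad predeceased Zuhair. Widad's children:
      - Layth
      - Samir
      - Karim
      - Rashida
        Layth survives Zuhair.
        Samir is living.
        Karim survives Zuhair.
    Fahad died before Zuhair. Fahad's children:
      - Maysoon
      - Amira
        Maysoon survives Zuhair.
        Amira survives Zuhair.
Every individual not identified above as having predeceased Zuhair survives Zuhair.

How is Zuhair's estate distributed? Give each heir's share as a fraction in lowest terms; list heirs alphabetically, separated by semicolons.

Umar, as surviving spouse, takes 1/3.
The remaining 2/3 passes to Zuhair's descendants per stirpes.
The 2/3 is divided into 3 equal shares of 2/9 among Tariq, Widad, Fahad.
Tariq predeceased; the 2/9 allotted to Tariq's branch passes to Tariq's issue by representation.
Khalida's line is the sole branch at this level, so the full 2/9 passes to Khalida's issue by representation.
The 2/9 is divided into 2 equal shares of 1/9 among Yasmin, Jamal.
Yasmin is living and takes 1/9.
Jamal is living and takes 1/9.
Widad predeceased; the 2/9 allotted to Widad's branch passes to Widad's issue by representation.
The 2/9 is divided into 4 equal shares of 1/18 among Layth, Samir, Karim, Rashida.
Layth is living and takes 1/18.
Samir is living and takes 1/18.
Karim is living and takes 1/18.
Rashida is living and takes 1/18.
Fahad predeceased; the 2/9 allotted to Fahad's branch passes to Fahad's issue by representation.
The 2/9 is divided into 2 equal shares of 1/9 among Maysoon, Amira.
Maysoon is living and takes 1/9.
Amira is living and takes 1/9.

Amira 1/9; Jamal 1/9; Karim 1/18; Layth 1/18; Maysoon 1/9; Rashida 1/18; Samir 1/18; Umar 1/3; Yasmin 1/9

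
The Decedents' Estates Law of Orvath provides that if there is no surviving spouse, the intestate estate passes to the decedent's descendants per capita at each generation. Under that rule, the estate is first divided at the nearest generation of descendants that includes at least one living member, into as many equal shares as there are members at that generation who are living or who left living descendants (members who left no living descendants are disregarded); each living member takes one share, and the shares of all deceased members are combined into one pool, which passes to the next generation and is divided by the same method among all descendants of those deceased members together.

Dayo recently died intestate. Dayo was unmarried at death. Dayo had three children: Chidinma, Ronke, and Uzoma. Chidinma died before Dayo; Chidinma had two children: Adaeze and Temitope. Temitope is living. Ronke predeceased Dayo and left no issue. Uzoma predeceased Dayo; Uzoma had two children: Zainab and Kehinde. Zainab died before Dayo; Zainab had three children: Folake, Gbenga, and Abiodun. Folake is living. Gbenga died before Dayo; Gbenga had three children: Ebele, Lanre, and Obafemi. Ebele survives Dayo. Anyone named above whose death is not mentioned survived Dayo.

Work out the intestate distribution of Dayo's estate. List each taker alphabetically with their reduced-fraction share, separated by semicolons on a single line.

There is no surviving spouse, so the entire estate passes to Dayo's descendants per capita at each generation.
No one at generation 1 (Chidinma, Uzoma) is living; moving to the next generation.
At generation 2 (Adaeze, Temitope, Zainab, Kehinde) there are 4 shares of (1)/4 = 1/4 each.
Living: Adaeze, Temitope, and Kehinde — each takes 1/4.
Deceased: Zainab. That 1/4 share is carried to generation 3.
At generation 3 (Folake, Gbenga, Abiodun) there are 3 shares of (1/4)/3 = 1/12 each.
Living: Folake and Abiodun — each takes 1/12.
Deceased: Gbenga. That 1/12 share is carried to generation 4.
At generation 4 (Ebele, Lanre, Obafemi) there are 3 shares of (1/12)/3 = 1/36 each.
Living: Ebele, Lanre, and Obafemi — each takes 1/36.

Abiodun 1/12; Adaeze 1/4; Ebele 1/36; Folake 1/12; Kehinde 1/4; Lanre 1/36; Obafemi 1/36; Temitope 1/4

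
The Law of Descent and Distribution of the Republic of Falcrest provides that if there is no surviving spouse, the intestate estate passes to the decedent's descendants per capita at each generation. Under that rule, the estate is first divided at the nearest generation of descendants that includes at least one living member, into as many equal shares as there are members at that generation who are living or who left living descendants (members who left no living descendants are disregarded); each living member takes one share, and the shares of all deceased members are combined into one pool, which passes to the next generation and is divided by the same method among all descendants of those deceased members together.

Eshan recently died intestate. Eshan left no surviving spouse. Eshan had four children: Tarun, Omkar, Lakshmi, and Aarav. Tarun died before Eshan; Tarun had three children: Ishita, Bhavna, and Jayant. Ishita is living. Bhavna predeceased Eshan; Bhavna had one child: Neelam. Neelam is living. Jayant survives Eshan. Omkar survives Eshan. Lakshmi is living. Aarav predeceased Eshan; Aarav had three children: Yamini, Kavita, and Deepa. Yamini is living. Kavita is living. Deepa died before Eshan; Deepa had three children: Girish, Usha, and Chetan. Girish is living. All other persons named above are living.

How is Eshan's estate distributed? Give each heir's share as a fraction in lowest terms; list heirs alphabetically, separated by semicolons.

There is no surviving spouse, so the entire estate passes to Eshan's descendants per capita at each generation.
At generation 1 (Tarun, Omkar, Lakshmi, Aarav) there are 4 shares of (1)/4 = 1/4 each.
Living: Omkar and Lakshmi — each takes 1/4.
Deceased: Tarun and Aarav. Their combined 1/2 is pooled and carried to generation 2.
At generation 2 (Ishita, Bhavna, Jayant, Yamini, Kavita, Deepa) there are 6 shares of (1/2)/6 = 1/12 each.
Living: Ishita, Jayant, Yamini, and Kavita — each takes 1/12.
Deceased: Bhavna and Deepa. Their combined 1/6 is pooled and carried to generation 3.
At generation 3 (Neelam, Girish, Usha, Chetan) there are 4 shares of (1/6)/4 = 1/24 each.
Living: Neelam, Girish, Usha, and Chetan — each takes 1/24.

Chetan 1/24; Girish 1/24; Ishita 1/12; Jayant 1/12; Kavita 1/12; Lakshmi 1/4; Neelam 1/24; Omkar 1/4; Usha 1/24; Yamini 1/12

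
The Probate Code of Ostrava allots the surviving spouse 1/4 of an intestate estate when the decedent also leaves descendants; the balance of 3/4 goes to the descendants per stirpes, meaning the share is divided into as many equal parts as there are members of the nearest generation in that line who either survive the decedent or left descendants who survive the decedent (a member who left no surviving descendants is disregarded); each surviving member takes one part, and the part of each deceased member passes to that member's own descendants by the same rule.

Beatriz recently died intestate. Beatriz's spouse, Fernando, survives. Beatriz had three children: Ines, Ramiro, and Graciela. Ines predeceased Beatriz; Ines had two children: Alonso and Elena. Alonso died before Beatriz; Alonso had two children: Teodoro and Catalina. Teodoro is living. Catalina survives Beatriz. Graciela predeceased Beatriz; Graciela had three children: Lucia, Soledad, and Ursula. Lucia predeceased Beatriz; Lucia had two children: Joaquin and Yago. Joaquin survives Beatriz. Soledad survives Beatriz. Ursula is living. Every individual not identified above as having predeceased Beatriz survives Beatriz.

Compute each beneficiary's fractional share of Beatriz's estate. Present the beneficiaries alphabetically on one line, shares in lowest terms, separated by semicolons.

Catalina 1/16; Elena 1/8; Fernando 1/4; Joaquin 1/24; Ramiro 1/4; Soledad 1/12; Teodoro 1/16; Ursula 1/12; Yago 1/24

Fernando, as surviving spouse, takes 1/4.
The remaining 3/4 passes to Beatriz's descendants per stirpes.
The 3/4 is divided into 3 equal shares of 1/4 among Ines, Ramiro, Graciela.
Ines predeceased; the 1/4 allotted to Ines's branch passes to Ines's issue by representation.
The 1/4 is divided into 2 equal shares of 1/8 among Alonso, Elena.
Alonso predeceased; the 1/8 allotted to Alonso's branch passes to Alonso's issue by representation.
The 1/8 is divided into 2 equal shares of 1/16 among Teodoro, Catalina.
Teodoro is living and takes 1/16.
Catalina is living and takes 1/16.
Elena is living and takes 1/8.
Ramiro is living and takes 1/4.
Graciela predeceased; the 1/4 allotted to Graciela's branch passes to Graciela's issue by representation.
The 1/4 is divided into 3 equal shares of 1/12 among Lucia, Soledad, Ursula.
Lucia predeceased; the 1/12 allotted to Lucia's branch passes to Lucia's issue by representation.
The 1/12 is divided into 2 equal shares of 1/24 among Joaquin, Yago.
Joaquin is living and takes 1/24.
Yago is living and takes 1/24.
Soledad is living and takes 1/12.
Ursula is living and takes 1/12.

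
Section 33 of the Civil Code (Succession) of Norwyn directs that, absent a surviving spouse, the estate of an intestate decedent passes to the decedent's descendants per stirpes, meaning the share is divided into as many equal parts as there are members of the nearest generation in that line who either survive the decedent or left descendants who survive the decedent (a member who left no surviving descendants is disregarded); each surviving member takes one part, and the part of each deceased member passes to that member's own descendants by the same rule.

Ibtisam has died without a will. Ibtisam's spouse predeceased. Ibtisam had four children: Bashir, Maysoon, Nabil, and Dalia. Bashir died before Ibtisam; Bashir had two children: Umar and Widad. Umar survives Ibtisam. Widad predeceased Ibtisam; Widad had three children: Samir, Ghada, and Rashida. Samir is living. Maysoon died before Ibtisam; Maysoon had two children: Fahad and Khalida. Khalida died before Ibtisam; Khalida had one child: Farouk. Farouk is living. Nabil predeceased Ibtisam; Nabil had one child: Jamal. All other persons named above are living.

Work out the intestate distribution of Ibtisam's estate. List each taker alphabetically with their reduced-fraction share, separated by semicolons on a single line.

Dalia 1/4; Fahad 1/8; Farouk 1/8; Ghada 1/24; Jamal 1/4; Rashida 1/24; Samir 1/24; Umar 1/8

There is no surviving spouse, so the entire estate passes to Ibtisam's descendants per stirpes.
The estate is divided into 4 equal shares of 1/4 among Bashir, Maysoon, Nabil, Dalia.
Bashir predeceased; the 1/4 allotted to Bashir's branch passes to Bashir's issue by representation.
The 1/4 is divided into 2 equal shares of 1/8 among Umar, Widad.
Umar is living and takes 1/8.
Widad predeceased; the 1/8 allotted to Widad's branch passes to Widad's issue by representation.
The 1/8 is divided into 3 equal shares of 1/24 among Samir, Ghada, Rashida.
Samir is living and takes 1/24.
Ghada is living and takes 1/24.
Rashida is living and takes 1/24.
Maysoon predeceased; the 1/4 allotted to Maysoon's branch passes to Maysoon's issue by representation.
The 1/4 is divided into 2 equal shares of 1/8 among Fahad, Khalida.
Fahad is living and takes 1/8.
Khalida predeceased; the 1/8 allotted to Khalida's branch passes to Khalida's issue by representation.
Farouk is the sole taker at this level and receives the full 1/8.
Nabil predeceased; the 1/4 allotted to Nabil's branch passes to Nabil's issue by representation.
Jamal is the sole taker at this level and receives the full 1/4.
Dalia is living and takes 1/4.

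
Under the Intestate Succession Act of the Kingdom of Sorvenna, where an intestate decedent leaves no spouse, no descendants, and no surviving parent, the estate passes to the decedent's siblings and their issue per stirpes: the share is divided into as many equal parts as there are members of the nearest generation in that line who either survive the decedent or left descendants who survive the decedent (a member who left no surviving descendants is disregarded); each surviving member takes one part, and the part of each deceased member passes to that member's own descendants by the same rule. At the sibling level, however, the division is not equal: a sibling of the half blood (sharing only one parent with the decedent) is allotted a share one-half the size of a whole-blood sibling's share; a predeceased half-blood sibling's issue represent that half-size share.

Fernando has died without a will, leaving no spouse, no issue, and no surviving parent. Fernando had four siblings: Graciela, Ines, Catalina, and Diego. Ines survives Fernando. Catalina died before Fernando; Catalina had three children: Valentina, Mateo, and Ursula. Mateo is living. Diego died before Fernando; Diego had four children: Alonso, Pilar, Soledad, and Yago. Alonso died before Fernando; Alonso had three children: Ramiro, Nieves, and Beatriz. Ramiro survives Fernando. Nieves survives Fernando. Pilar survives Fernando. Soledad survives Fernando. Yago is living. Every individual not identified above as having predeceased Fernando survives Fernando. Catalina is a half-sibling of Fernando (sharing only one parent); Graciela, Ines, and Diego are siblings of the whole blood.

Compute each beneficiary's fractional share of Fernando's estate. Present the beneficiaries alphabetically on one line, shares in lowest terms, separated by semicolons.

No spouse, descendants, or parent survives, so the estate passes to Fernando's siblings per stirpes.
Half-blood siblings count for one-half the weight of whole-blood siblings at the initial division.
Dividing 1 in proportion to weights (total weight 7/2): Graciela (weight 1) → 2/7; Ines (weight 1) → 2/7; Catalina (weight 1/2) → 1/7; Diego (weight 1) → 2/7.
Graciela is living and takes 2/7.
Ines is living and takes 2/7.
Catalina predeceased; the 1/7 allotted to Catalina's branch passes to Catalina's issue by representation.
The 1/7 is divided into 3 equal shares of 1/21 among Valentina, Mateo, Ursula.
Valentina is living and takes 1/21.
Mateo is living and takes 1/21.
Ursula is living and takes 1/21.
Diego predeceased; the 2/7 allotted to Diego's branch passes to Diego's issue by representation.
The 2/7 is divided into 4 equal shares of 1/14 among Alonso, Pilar, Soledad, Yago.
Alonso predeceased; the 1/14 allotted to Alonso's branch passes to Alonso's issue by representation.
The 1/14 is divided into 3 equal shares of 1/42 among Ramiro, Nieves, Beatriz.
Ramiro is living and takes 1/42.
Nieves is living and takes 1/42.
Beatriz is living and takes 1/42.
Pilar is living and takes 1/14.
Soledad is living and takes 1/14.
Yago is living and takes 1/14.

Beatriz 1/42; Graciela 2/7; Ines 2/7; Mateo 1/21; Nieves 1/42; Pilar 1/14; Ramiro 1/42; Soledad 1/14; Ursula 1/21; Valentina 1/21; Yago 1/14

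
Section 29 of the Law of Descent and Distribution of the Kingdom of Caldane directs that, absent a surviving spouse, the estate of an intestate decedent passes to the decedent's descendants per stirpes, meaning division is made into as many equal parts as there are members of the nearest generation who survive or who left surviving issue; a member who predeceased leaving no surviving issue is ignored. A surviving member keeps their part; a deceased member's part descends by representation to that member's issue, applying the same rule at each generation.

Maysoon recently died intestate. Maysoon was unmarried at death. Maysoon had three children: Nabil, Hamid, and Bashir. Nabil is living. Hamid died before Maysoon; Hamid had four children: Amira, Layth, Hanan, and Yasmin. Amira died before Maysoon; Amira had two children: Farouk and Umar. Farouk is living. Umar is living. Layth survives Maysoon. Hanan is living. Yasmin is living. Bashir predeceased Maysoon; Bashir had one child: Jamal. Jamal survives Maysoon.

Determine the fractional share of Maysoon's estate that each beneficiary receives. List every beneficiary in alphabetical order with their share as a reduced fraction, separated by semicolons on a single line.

There is no surviving spouse, so the entire estate passes to Maysoon's descendants per stirpes.
The estate is divided into 3 equal shares of 1/3 among Nabil, Hamid, Bashir.
Nabil is living and takes 1/3.
Hamid predeceased; the 1/3 allotted to Hamid's branch passes to Hamid's issue by representation.
The 1/3 is divided into 4 equal shares of 1/12 among Amira, Layth, Hanan, Yasmin.
Amira predeceased; the 1/12 allotted to Amira's branch passes to Amira's issue by representation.
The 1/12 is divided into 2 equal shares of 1/24 among Farouk, Umar.
Farouk is living and takes 1/24.
Umar is living and takes 1/24.
Layth is living and takes 1/12.
Hanan is living and takes 1/12.
Yasmin is living and takes 1/12.
Bashir predeceased; the 1/3 allotted to Bashir's branch passes to Bashir's issue by representation.
Jamal is the sole taker at this level and receives the full 1/3.

Farouk 1/24; Hanan 1/12; Jamal 1/3; Layth 1/12; Nabil 1/3; Umar 1/24; Yasmin 1/12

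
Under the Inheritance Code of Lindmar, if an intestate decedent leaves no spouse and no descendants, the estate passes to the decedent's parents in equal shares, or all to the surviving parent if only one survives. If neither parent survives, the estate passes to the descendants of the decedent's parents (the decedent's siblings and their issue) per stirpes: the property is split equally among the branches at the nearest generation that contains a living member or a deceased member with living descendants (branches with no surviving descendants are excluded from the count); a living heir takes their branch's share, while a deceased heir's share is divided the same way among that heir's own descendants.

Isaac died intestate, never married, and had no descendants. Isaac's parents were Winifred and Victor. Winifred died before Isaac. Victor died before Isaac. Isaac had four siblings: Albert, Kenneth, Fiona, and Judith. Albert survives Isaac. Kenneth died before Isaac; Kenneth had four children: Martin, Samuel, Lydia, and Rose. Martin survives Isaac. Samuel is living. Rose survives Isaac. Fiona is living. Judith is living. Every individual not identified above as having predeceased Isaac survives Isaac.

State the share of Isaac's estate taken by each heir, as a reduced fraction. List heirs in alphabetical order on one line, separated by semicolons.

Neither parent survives and there are no descendants, so the estate passes to Isaac's siblings and their issue per stirpes.
The estate is divided into 4 equal shares of 1/4 among Albert, Kenneth, Fiona, Judith.
Albert is living and takes 1/4.
Kenneth predeceased; the 1/4 allotted to Kenneth's branch passes to Kenneth's issue by representation.
The 1/4 is divided into 4 equal shares of 1/16 among Martin, Samuel, Lydia, Rose.
Martin is living and takes 1/16.
Samuel is living and takes 1/16.
Lydia is living and takes 1/16.
Rose is living and takes 1/16.
Fiona is living and takes 1/4.
Judith is living and takes 1/4.

Albert 1/4; Fiona 1/4; Judith 1/4; Lydia 1/16; Martin 1/16; Rose 1/16; Samuel 1/16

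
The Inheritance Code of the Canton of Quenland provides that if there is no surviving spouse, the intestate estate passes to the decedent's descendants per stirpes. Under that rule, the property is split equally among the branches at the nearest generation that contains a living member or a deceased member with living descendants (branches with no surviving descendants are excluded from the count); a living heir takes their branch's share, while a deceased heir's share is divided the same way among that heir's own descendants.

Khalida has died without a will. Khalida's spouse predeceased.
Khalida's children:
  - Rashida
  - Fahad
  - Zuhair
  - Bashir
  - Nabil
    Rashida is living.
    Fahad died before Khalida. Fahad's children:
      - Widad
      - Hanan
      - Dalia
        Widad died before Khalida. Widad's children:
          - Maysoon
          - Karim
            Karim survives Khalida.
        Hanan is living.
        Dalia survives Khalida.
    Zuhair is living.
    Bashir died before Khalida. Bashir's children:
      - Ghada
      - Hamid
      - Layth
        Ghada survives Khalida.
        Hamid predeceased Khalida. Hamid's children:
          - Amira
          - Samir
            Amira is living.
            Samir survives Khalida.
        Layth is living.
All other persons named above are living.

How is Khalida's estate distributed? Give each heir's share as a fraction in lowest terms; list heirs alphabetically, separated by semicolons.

Amira 1/30; Dalia 1/15; Ghada 1/15; Hanan 1/15; Karim 1/30; Layth 1/15; Maysoon 1/30; Nabil 1/5; Rashida 1/5; Samir 1/30; Zuhair 1/5

There is no surviving spouse, so the entire estate passes to Khalida's descendants per stirpes.
The estate is divided into 5 equal shares of 1/5 among Rashida, Fahad, Zuhair, Bashir, Nabil.
Rashida is living and takes 1/5.
Fahad predeceased; the 1/5 allotted to Fahad's branch passes to Fahad's issue by representation.
The 1/5 is divided into 3 equal shares of 1/15 among Widad, Hanan, Dalia.
Widad predeceased; the 1/15 allotted to Widad's branch passes to Widad's issue by representation.
The 1/15 is divided into 2 equal shares of 1/30 among Maysoon, Karim.
Maysoon is living and takes 1/30.
Karim is living and takes 1/30.
Hanan is living and takes 1/15.
Dalia is living and takes 1/15.
Zuhair is living and takes 1/5.
Bashir predeceased; the 1/5 allotted to Bashir's branch passes to Bashir's issue by representation.
The 1/5 is divided into 3 equal shares of 1/15 among Ghada, Hamid, Layth.
Ghada is living and takes 1/15.
Hamid predeceased; the 1/15 allotted to Hamid's branch passes to Hamid's issue by representation.
The 1/15 is divided into 2 equal shares of 1/30 among Amira, Samir.
Amira is living and takes 1/30.
Samir is living and takes 1/30.
Layth is living and takes 1/15.
Nabil is living and takes 1/5.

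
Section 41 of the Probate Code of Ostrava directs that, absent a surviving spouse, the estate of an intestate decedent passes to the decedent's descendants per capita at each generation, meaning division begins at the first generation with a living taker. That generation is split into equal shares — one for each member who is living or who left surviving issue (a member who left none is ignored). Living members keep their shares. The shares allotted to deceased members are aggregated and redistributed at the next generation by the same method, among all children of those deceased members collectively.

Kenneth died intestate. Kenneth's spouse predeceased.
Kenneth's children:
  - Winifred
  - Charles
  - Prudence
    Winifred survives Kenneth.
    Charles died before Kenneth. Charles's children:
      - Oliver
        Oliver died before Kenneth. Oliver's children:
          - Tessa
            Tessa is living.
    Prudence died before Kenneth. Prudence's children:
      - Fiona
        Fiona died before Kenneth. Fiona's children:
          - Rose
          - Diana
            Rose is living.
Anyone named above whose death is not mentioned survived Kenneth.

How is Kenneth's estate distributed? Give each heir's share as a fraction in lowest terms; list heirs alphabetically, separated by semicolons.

Diana 2/9; Rose 2/9; Tessa 2/9; Winifred 1/3

There is no surviving spouse, so the entire estate passes to Kenneth's descendants per capita at each generation.
At generation 1 (Winifred, Charles, Prudence) there are 3 shares of (1)/3 = 1/3 each.
Living: Winifred — each takes 1/3.
Deceased: Charles and Prudence. Their combined 2/3 is pooled and carried to generation 2.
At generation 2 (Oliver, Fiona) there are 2 shares of (2/3)/2 = 1/3 each.
Deceased: Oliver and Fiona. Their combined 2/3 is pooled and carried to generation 3.
At generation 3 (Tessa, Rose, Diana) there are 3 shares of (2/3)/3 = 2/9 each.
Living: Tessa, Rose, and Diana — each takes 2/9.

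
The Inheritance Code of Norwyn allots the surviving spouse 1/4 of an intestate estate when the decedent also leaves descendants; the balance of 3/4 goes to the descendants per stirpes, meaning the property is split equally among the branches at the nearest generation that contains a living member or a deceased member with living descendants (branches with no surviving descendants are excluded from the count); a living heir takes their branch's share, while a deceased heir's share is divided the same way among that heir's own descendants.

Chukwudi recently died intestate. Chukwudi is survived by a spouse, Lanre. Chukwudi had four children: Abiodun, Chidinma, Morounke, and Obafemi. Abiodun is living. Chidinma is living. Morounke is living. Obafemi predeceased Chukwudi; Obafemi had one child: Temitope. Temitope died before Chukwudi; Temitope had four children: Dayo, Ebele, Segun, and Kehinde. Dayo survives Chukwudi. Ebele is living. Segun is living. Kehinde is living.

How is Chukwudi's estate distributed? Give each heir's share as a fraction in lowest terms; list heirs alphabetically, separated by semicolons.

Lanre, as surviving spouse, takes 1/4.
The remaining 3/4 passes to Chukwudi's descendants per stirpes.
The 3/4 is divided into 4 equal shares of 3/16 among Abiodun, Chidinma, Morounke, Obafemi.
Abiodun is living and takes 3/16.
Chidinma is living and takes 3/16.
Morounke is living and takes 3/16.
Obafemi predeceased; the 3/16 allotted to Obafemi's branch passes to Obafemi's issue by representation.
Temitope's line is the sole branch at this level, so the full 3/16 passes to Temitope's issue by representation.
The 3/16 is divided into 4 equal shares of 3/64 among Dayo, Ebele, Segun, Kehinde.
Dayo is living and takes 3/64.
Ebele is living and takes 3/64.
Segun is living and takes 3/64.
Kehinde is living and takes 3/64.

Abiodun 3/16; Chidinma 3/16; Dayo 3/64; Ebele 3/64; Kehinde 3/64; Lanre 1/4; Morounke 3/16; Segun 3/64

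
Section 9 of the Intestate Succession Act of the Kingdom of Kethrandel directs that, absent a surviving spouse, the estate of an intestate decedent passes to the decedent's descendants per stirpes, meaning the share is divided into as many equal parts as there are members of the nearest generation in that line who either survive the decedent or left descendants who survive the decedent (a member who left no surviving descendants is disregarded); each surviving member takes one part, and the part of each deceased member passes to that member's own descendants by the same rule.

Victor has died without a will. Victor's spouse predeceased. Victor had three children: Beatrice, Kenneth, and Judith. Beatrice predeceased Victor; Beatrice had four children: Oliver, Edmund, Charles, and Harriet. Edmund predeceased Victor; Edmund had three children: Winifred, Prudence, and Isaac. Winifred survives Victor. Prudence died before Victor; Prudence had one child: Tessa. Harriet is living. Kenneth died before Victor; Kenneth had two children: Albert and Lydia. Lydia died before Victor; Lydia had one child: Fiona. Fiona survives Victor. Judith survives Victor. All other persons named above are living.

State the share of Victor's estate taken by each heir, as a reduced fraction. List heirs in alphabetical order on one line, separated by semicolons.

There is no surviving spouse, so the entire estate passes to Victor's descendants per stirpes.
The estate is divided into 3 equal shares of 1/3 among Beatrice, Kenneth, Judith.
Beatrice predeceased; the 1/3 allotted to Beatrice's branch passes to Beatrice's issue by representation.
The 1/3 is divided into 4 equal shares of 1/12 among Oliver, Edmund, Charles, Harriet.
Oliver is living and takes 1/12.
Edmund predeceased; the 1/12 allotted to Edmund's branch passes to Edmund's issue by representation.
The 1/12 is divided into 3 equal shares of 1/36 among Winifred, Prudence, Isaac.
Winifred is living and takes 1/36.
Prudence predeceased; the 1/36 allotted to Prudence's branch passes to Prudence's issue by representation.
Tessa is the sole taker at this level and receives the full 1/36.
Isaac is living and takes 1/36.
Charles is living and takes 1/12.
Harriet is living and takes 1/12.
Kenneth predeceased; the 1/3 allotted to Kenneth's branch passes to Kenneth's issue by representation.
The 1/3 is divided into 2 equal shares of 1/6 among Albert, Lydia.
Albert is living and takes 1/6.
Lydia predeceased; the 1/6 allotted to Lydia's branch passes to Lydia's issue by representation.
Fiona is the sole taker at this level and receives the full 1/6.
Judith is living and takes 1/3.

Albert 1/6; Charles 1/12; Fiona 1/6; Harriet 1/12; Isaac 1/36; Judith 1/3; Oliver 1/12; Tessa 1/36; Winifred 1/36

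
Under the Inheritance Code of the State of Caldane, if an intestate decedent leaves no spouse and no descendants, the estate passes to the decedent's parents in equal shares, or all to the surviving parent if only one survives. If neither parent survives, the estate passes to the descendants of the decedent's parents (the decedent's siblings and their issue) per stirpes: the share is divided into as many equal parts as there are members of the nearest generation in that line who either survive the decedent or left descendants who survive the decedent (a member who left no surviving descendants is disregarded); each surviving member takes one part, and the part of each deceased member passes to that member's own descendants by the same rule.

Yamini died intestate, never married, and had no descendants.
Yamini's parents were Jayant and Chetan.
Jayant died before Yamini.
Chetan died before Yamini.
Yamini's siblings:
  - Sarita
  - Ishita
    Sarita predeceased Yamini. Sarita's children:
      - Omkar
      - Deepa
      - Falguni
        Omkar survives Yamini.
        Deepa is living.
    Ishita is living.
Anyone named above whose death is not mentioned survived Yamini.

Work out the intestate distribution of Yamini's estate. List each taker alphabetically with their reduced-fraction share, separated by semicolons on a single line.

Deepa 1/6; Falguni 1/6; Ishita 1/2; Omkar 1/6

Neither parent survives and there are no descendants, so the estate passes to Yamini's siblings and their issue per stirpes.
The estate is divided into 2 equal shares of 1/2 among Sarita, Ishita.
Sarita predeceased; the 1/2 allotted to Sarita's branch passes to Sarita's issue by representation.
The 1/2 is divided into 3 equal shares of 1/6 among Omkar, Deepa, Falguni.
Omkar is living and takes 1/6.
Deepa is living and takes 1/6.
Falguni is living and takes 1/6.
Ishita is living and takes 1/2.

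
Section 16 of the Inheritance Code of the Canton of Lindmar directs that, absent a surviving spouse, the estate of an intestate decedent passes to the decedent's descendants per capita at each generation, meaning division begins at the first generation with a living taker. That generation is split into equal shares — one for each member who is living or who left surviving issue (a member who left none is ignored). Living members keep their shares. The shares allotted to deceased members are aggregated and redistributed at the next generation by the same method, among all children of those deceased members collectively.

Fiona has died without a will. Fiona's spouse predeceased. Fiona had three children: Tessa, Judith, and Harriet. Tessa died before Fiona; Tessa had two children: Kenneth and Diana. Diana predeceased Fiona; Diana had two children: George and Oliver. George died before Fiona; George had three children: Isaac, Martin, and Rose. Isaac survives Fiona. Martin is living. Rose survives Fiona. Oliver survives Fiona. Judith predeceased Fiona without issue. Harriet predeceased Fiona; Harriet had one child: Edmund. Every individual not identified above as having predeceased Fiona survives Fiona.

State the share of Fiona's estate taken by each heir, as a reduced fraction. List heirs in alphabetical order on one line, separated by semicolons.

Edmund 1/3; Isaac 1/18; Kenneth 1/3; Martin 1/18; Oliver 1/6; Rose 1/18

There is no surviving spouse, so the entire estate passes to Fiona's descendants per capita at each generation.
No one at generation 1 (Tessa, Harriet) is living; moving to the next generation.
At generation 2 (Kenneth, Diana, Edmund) there are 3 shares of (1)/3 = 1/3 each.
Living: Kenneth and Edmund — each takes 1/3.
Deceased: Diana. That 1/3 share is carried to generation 3.
At generation 3 (George, Oliver) there are 2 shares of (1/3)/2 = 1/6 each.
Living: Oliver — each takes 1/6.
Deceased: George. That 1/6 share is carried to generation 4.
At generation 4 (Isaac, Martin, Rose) there are 3 shares of (1/6)/3 = 1/18 each.
Living: Isaac, Martin, and Rose — each takes 1/18.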